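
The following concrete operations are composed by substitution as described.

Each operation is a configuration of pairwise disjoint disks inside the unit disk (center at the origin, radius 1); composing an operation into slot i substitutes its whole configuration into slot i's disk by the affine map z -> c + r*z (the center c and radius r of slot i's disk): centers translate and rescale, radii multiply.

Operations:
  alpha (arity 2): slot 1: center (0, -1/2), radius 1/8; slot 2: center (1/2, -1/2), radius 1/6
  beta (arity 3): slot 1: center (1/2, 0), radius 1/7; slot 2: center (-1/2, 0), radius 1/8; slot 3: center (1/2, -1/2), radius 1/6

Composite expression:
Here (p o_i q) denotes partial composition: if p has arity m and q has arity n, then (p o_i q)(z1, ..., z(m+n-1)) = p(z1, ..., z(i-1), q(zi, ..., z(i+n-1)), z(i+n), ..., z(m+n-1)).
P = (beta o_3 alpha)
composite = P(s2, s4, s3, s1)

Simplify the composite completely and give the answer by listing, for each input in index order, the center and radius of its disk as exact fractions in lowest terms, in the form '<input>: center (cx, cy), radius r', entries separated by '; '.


s1: center (7/12, -7/12), radius 1/36; s2: center (1/2, 0), radius 1/7; s3: center (1/2, -7/12), radius 1/48; s4: center (-1/2, 0), radius 1/8


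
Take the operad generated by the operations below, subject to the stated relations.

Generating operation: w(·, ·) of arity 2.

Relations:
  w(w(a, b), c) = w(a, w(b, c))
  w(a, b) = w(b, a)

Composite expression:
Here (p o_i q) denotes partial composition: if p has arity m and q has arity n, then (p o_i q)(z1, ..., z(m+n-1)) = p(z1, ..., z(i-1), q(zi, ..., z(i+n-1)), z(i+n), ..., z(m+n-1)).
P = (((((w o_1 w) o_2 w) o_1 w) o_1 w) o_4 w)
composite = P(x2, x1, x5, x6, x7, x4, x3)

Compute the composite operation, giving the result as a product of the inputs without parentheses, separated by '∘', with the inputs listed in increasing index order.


x1 ∘ x2 ∘ x3 ∘ x4 ∘ x5 ∘ x6 ∘ x7


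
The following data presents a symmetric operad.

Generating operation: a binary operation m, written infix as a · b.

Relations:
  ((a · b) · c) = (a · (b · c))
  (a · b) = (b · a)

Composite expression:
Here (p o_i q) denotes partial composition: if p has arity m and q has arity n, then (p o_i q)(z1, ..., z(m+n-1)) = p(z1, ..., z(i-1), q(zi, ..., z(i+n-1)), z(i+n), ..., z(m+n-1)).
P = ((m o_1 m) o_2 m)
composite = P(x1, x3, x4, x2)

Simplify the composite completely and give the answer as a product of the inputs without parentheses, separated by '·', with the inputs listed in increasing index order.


x1 · x2 · x3 · x4

Both nesting and order wash out for m; what remains is which x's occur.
(x3 · x4) collapses to x3 · x4
(x1 · (x3 · x4)) collapses to x1 · x3 · x4
((x1 · (x3 · x4)) · x2) collapses to x1 · x3 · x4 · x2
putting the inputs in ascending order: x1 · x2 · x3 · x4


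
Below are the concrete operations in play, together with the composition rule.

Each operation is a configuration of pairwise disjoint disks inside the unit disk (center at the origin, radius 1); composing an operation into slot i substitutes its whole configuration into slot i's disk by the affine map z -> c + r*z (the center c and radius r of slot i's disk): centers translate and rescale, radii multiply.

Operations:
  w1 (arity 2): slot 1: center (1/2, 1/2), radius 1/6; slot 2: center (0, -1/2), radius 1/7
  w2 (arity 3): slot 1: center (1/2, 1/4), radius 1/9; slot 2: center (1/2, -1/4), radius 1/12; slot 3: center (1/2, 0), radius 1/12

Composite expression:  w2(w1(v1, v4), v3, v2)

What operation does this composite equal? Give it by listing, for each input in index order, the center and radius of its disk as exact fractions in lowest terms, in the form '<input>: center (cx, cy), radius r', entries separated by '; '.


v1: center (5/9, 11/36), radius 1/54; v2: center (1/2, 0), radius 1/12; v3: center (1/2, -1/4), radius 1/12; v4: center (1/2, 7/36), radius 1/63

Only the slot chain above each v matters under w2; compose those maps.
v1: after 2 affine steps, its disk has center (5/9, 11/36), radius 1/54
v4: after 2 affine steps, its disk has center (1/2, 7/36), radius 1/63
v3: after 1 affine step, its disk has center (1/2, -1/4), radius 1/12
v2: after 1 affine step, its disk has center (1/2, 0), radius 1/12


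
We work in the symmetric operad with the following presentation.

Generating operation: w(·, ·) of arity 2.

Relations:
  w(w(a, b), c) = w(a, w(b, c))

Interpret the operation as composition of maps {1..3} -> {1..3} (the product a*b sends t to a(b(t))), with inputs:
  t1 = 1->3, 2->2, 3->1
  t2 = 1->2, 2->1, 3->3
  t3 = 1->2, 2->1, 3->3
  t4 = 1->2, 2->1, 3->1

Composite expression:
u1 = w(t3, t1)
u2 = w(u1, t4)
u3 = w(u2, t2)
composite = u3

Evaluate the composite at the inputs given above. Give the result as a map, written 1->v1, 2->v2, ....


w(t3, t1) = 1->3, 2->1, 3->2
w(w(t3, t1), t4) = 1->1, 2->3, 3->3
w(w(w(t3, t1), t4), t2) = 1->3, 2->1, 3->3

1->3, 2->1, 3->3


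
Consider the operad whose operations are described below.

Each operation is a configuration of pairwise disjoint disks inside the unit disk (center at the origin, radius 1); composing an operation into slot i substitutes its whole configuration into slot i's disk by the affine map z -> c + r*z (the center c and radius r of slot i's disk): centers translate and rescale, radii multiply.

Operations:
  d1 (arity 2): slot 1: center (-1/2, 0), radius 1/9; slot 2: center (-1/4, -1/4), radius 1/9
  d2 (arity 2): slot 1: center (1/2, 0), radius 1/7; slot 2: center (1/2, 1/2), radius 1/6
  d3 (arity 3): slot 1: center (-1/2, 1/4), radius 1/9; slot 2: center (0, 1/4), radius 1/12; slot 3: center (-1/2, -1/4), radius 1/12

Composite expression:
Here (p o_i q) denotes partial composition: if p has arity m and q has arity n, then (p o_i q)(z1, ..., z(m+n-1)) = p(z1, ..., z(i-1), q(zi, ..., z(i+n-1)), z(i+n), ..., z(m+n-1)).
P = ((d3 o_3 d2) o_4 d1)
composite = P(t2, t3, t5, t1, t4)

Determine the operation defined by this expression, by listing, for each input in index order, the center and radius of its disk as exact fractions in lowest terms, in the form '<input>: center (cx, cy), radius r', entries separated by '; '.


t1: center (-67/144, -5/24), radius 1/648; t2: center (-1/2, 1/4), radius 1/9; t3: center (0, 1/4), radius 1/12; t4: center (-133/288, -61/288), radius 1/648; t5: center (-11/24, -1/4), radius 1/84


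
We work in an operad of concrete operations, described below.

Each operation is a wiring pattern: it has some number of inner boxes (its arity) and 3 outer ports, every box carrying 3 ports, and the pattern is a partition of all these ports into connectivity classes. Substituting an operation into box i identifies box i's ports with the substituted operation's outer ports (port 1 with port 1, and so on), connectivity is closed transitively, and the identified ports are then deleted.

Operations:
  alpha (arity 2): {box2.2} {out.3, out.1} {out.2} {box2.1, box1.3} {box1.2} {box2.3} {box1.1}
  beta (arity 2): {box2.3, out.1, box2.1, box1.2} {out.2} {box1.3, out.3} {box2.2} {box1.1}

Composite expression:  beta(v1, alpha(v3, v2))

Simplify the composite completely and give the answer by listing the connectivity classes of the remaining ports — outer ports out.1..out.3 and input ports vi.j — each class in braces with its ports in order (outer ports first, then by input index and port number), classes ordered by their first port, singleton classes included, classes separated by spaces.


Reachability decides: close wires over beta-identified ports.
alpha over (v3, v2) gives {out.1, out.3} {out.2} {v2.1, v3.3} {v2.2} {v2.3} {v3.1} {v3.2}, out.j being that stage's outer ports
beta over (v1, v3, v2) gives {out.1, v1.2} {out.2} {out.3, v1.3} {v1.1} {v2.1, v3.3} {v2.2} {v2.3} {v3.1} {v3.2}, out.j being that stage's outer ports

{out.1, v1.2} {out.2} {out.3, v1.3} {v1.1} {v2.1, v3.3} {v2.2} {v2.3} {v3.1} {v3.2}


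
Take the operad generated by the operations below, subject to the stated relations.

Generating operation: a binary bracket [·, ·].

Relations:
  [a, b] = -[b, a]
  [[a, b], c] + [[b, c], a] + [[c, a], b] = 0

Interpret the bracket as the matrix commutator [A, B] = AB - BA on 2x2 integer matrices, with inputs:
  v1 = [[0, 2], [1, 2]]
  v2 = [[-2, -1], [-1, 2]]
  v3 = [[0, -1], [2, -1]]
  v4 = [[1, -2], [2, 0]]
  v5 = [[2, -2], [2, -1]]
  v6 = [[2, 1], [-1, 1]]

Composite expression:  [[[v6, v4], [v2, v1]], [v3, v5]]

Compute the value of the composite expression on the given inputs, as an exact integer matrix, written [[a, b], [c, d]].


[[30, -120], [360, -30]]

[v6, v4] = [[0, -3], [-3, 0]]
[v2, v1] = [[1, -10], [6, -1]]
[[v6, v4], [v2, v1]] = [[-48, 6], [-6, 48]]
[v3, v5] = [[2, 1], [4, -2]]
[[[v6, v4], [v2, v1]], [v3, v5]] = [[30, -120], [360, -30]]


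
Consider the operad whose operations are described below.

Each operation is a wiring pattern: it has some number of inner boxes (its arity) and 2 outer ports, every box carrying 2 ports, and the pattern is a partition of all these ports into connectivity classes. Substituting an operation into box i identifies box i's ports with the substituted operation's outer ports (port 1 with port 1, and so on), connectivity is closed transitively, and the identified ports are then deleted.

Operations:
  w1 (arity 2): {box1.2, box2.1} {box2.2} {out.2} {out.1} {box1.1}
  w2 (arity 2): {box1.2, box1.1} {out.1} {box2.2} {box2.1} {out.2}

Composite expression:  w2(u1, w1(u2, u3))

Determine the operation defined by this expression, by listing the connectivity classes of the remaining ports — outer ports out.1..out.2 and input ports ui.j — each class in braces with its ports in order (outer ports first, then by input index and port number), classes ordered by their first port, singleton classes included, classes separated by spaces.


Reachability decides: close wires over w2-identified ports.
stage w1: inputs (u2, u3), connectivity {out.1} {out.2} {u2.1} {u2.2, u3.1} {u3.2}, out.j its boundary
stage w2: inputs (u1, u2, u3), connectivity {out.1} {out.2} {u1.1, u1.2} {u2.1} {u2.2, u3.1} {u3.2}, out.j its boundary

{out.1} {out.2} {u1.1, u1.2} {u2.1} {u2.2, u3.1} {u3.2}


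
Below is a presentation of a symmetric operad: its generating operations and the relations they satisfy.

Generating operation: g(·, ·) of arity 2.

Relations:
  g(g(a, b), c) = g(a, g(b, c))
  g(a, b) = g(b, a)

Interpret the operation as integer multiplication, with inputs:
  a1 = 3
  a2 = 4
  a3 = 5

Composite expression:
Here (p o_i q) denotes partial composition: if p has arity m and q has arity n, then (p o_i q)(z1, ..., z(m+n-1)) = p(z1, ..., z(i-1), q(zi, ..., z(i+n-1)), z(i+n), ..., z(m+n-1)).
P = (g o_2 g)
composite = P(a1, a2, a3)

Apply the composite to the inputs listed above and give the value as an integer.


g(a2, a3) = 20
g(a1, g(a2, a3)) = 60

60


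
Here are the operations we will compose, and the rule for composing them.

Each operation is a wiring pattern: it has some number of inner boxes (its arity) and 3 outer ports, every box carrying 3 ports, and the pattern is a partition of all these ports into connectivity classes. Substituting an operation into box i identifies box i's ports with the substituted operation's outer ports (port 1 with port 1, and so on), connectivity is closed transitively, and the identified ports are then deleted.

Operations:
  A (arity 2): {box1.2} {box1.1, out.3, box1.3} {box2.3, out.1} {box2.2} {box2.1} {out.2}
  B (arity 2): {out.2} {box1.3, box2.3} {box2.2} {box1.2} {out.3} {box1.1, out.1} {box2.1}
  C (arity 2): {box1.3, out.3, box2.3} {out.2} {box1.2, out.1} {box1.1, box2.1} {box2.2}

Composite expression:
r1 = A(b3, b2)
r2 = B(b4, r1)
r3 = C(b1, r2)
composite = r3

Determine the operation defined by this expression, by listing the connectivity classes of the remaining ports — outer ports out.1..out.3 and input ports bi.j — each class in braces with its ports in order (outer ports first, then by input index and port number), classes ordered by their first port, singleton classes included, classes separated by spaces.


Treat the ports identified at C as solder joints: merge, then drop.
composing A on (b3, b2), with out.j its own outer ports: {out.1, b2.3} {out.2} {out.3, b3.1, b3.3} {b2.1} {b2.2} {b3.2}
composing B on (b4, b3, b2), with out.j its own outer ports: {out.1, b4.1} {out.2} {out.3} {b2.1} {b2.2} {b2.3} {b3.1, b3.3, b4.3} {b3.2} {b4.2}
composing C on (b1, b4, b3, b2), with out.j its own outer ports: {out.1, b1.2} {out.2} {out.3, b1.3} {b1.1, b4.1} {b2.1} {b2.2} {b2.3} {b3.1, b3.3, b4.3} {b3.2} {b4.2}

{out.1, b1.2} {out.2} {out.3, b1.3} {b1.1, b4.1} {b2.1} {b2.2} {b2.3} {b3.1, b3.3, b4.3} {b3.2} {b4.2}


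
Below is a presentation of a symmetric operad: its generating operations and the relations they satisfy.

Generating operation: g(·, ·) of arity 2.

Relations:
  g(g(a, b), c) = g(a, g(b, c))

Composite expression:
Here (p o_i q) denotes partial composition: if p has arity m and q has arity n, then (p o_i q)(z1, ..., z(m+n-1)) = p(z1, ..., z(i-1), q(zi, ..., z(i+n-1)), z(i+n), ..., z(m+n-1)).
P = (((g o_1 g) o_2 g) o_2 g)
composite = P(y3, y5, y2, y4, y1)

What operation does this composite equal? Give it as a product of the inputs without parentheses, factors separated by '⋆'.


y3 ⋆ y5 ⋆ y2 ⋆ y4 ⋆ y1

Every regrouping of g is equal, so read the y-inputs in written order.
g(y5, y2) unparenthesizes to y5 ⋆ y2
g(g(y5, y2), y4) unparenthesizes to y5 ⋆ y2 ⋆ y4
g(y3, g(g(y5, y2), y4)) unparenthesizes to y3 ⋆ y5 ⋆ y2 ⋆ y4
g(g(y3, g(g(y5, y2), y4)), y1) unparenthesizes to y3 ⋆ y5 ⋆ y2 ⋆ y4 ⋆ y1


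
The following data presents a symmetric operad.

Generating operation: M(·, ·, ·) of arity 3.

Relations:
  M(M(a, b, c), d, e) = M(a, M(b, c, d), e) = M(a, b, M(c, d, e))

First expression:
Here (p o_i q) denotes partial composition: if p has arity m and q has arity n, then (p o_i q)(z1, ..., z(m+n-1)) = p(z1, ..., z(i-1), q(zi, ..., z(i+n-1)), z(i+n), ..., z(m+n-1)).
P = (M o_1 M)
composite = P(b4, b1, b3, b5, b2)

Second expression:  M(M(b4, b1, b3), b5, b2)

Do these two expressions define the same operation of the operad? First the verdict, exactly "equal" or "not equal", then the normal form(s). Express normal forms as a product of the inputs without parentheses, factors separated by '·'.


equal; the common form is b4 · b1 · b3 · b5 · b2

The first expression, normalized: b4 · b1 · b3 · b5 · b2
The second expression, normalized: b4 · b1 · b3 · b5 · b2
Both agree, so they are equal.


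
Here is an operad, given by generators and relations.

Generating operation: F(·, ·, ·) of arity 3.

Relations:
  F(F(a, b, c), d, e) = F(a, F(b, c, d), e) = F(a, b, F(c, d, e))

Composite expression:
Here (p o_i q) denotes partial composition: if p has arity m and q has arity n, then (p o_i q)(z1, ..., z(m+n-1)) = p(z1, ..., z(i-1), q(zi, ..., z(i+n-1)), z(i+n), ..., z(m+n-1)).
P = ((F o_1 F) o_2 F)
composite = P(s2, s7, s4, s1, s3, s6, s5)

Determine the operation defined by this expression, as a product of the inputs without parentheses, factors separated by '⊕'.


s2 ⊕ s7 ⊕ s4 ⊕ s1 ⊕ s3 ⊕ s6 ⊕ s5

The F-tree's shape is irrelevant; the s-reading-order decides.
F(s7, s4, s1) spells out as s7 ⊕ s4 ⊕ s1
F(s2, F(s7, s4, s1), s3) spells out as s2 ⊕ s7 ⊕ s4 ⊕ s1 ⊕ s3
F(F(s2, F(s7, s4, s1), s3), s6, s5) spells out as s2 ⊕ s7 ⊕ s4 ⊕ s1 ⊕ s3 ⊕ s6 ⊕ s5


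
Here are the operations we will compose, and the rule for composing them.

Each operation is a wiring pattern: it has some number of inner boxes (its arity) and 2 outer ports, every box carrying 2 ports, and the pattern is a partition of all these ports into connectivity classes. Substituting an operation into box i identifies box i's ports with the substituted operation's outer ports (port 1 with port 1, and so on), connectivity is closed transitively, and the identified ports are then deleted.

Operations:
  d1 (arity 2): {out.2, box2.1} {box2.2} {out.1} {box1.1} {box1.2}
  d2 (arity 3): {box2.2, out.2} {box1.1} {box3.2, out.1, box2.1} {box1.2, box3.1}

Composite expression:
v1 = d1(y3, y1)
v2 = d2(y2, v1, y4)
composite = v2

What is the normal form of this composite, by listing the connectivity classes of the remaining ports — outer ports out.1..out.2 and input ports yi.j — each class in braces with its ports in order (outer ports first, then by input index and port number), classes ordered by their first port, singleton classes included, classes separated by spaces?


{out.1, y4.2} {out.2, y1.1} {y1.2} {y2.1} {y2.2, y4.1} {y3.1} {y3.2}

Treat the ports identified at d2 as solder joints: merge, then drop.
after d1, the pattern on (y3, y1) reads {out.1} {out.2, y1.1} {y1.2} {y3.1} {y3.2} (out.j = its outer ports)
after d2, the pattern on (y2, y3, y1, y4) reads {out.1, y4.2} {out.2, y1.1} {y1.2} {y2.1} {y2.2, y4.1} {y3.1} {y3.2} (out.j = its outer ports)


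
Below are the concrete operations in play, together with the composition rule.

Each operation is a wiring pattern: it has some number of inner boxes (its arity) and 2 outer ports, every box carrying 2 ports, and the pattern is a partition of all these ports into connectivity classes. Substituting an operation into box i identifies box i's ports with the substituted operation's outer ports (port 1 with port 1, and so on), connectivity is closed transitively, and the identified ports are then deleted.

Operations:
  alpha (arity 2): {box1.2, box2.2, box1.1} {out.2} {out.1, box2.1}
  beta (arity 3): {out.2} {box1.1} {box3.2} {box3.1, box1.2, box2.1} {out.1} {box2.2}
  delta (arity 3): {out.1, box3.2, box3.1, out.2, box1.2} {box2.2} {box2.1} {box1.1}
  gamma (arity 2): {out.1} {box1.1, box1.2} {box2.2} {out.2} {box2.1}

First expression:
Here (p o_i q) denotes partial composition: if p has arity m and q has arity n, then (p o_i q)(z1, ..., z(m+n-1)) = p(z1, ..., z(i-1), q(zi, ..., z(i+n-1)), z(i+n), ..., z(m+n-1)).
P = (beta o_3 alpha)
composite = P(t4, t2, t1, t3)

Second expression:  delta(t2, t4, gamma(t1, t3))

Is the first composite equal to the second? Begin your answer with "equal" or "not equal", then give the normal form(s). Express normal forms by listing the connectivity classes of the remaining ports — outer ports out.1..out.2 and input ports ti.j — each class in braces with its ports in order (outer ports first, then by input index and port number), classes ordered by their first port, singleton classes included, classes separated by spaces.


not equal; the first gives {out.1} {out.2} {t1.1, t1.2, t3.2} {t2.1, t3.1, t4.2} {t2.2} {t4.1} and the second {out.1, out.2, t2.2} {t1.1, t1.2} {t2.1} {t3.1} {t3.2} {t4.1} {t4.2}

Reducing the first expression gives {out.1} {out.2} {t1.1, t1.2, t3.2} {t2.1, t3.1, t4.2} {t2.2} {t4.1}
Reducing the second expression gives {out.1, out.2, t2.2} {t1.1, t1.2} {t2.1} {t3.1} {t3.2} {t4.1} {t4.2}
The normal forms differ: not equal.


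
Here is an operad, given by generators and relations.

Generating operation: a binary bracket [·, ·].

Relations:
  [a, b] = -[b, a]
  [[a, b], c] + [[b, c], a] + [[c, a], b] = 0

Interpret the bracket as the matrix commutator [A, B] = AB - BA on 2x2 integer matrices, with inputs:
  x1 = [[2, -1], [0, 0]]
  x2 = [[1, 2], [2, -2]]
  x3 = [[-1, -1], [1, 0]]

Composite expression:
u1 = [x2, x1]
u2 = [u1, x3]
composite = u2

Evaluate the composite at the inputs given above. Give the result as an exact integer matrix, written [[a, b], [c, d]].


[[-3, -11], [-8, 3]]

[x2, x1] = [[2, -7], [4, -2]]
[[x2, x1], x3] = [[-3, -11], [-8, 3]]


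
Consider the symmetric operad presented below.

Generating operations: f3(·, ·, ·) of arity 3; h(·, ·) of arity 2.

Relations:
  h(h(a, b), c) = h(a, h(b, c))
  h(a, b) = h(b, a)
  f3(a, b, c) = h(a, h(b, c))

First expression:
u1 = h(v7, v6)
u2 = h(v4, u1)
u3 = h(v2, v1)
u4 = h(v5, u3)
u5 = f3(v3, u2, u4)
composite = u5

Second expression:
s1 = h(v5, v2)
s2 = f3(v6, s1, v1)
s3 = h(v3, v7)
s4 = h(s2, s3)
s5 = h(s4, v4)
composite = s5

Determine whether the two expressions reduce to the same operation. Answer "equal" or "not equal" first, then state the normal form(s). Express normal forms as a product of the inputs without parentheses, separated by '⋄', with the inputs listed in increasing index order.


equal; both compose to v1 ⋄ v2 ⋄ v3 ⋄ v4 ⋄ v5 ⋄ v6 ⋄ v7

The first expression, normalized: v1 ⋄ v2 ⋄ v3 ⋄ v4 ⋄ v5 ⋄ v6 ⋄ v7
The second expression, normalized: v1 ⋄ v2 ⋄ v3 ⋄ v4 ⋄ v5 ⋄ v6 ⋄ v7
The normal forms match — equal.


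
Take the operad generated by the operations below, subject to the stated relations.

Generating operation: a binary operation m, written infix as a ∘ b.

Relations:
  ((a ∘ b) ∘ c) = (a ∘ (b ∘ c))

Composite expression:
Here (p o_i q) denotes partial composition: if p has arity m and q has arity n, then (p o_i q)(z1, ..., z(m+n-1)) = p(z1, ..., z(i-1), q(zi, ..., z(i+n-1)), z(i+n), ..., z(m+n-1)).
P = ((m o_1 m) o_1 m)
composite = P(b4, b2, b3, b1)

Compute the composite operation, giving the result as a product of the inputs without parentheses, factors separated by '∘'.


b4 ∘ b2 ∘ b3 ∘ b1

Under associativity of m, the answer is the b's in reading order.
(b4 ∘ b2) collapses to b4 ∘ b2
((b4 ∘ b2) ∘ b3) collapses to b4 ∘ b2 ∘ b3
(((b4 ∘ b2) ∘ b3) ∘ b1) collapses to b4 ∘ b2 ∘ b3 ∘ b1


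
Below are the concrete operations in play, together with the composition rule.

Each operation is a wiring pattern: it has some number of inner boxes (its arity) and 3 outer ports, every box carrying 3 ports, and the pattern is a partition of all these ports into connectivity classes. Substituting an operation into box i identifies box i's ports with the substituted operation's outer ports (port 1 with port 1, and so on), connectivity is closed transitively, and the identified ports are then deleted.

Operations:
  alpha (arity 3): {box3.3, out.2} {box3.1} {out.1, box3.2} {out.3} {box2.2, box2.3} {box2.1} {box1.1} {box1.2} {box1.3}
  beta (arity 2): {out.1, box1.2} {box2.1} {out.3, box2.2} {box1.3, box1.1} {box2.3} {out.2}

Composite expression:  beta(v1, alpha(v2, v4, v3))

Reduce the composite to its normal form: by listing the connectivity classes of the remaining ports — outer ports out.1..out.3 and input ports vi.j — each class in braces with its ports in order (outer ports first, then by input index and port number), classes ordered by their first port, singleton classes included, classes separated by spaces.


{out.1, v1.2} {out.2} {out.3, v3.3} {v1.1, v1.3} {v2.1} {v2.2} {v2.3} {v3.1} {v3.2} {v4.1} {v4.2, v4.3}

After gluing at beta, chains via deleted ports link the v-ports.
after alpha, the pattern on (v2, v4, v3) reads {out.1, v3.2} {out.2, v3.3} {out.3} {v2.1} {v2.2} {v2.3} {v3.1} {v4.1} {v4.2, v4.3} (out.j = its outer ports)
after beta, the pattern on (v1, v2, v4, v3) reads {out.1, v1.2} {out.2} {out.3, v3.3} {v1.1, v1.3} {v2.1} {v2.2} {v2.3} {v3.1} {v3.2} {v4.1} {v4.2, v4.3} (out.j = its outer ports)


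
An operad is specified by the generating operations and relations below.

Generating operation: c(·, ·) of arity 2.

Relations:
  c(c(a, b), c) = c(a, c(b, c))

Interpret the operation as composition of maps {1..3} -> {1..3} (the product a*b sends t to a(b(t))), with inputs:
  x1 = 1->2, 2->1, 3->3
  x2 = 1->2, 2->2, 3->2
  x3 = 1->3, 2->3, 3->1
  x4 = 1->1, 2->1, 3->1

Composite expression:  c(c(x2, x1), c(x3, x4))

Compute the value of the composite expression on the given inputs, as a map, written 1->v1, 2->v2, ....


c(x2, x1) = 1->2, 2->2, 3->2
c(x3, x4) = 1->3, 2->3, 3->3
c(c(x2, x1), c(x3, x4)) = 1->2, 2->2, 3->2

1->2, 2->2, 3->2


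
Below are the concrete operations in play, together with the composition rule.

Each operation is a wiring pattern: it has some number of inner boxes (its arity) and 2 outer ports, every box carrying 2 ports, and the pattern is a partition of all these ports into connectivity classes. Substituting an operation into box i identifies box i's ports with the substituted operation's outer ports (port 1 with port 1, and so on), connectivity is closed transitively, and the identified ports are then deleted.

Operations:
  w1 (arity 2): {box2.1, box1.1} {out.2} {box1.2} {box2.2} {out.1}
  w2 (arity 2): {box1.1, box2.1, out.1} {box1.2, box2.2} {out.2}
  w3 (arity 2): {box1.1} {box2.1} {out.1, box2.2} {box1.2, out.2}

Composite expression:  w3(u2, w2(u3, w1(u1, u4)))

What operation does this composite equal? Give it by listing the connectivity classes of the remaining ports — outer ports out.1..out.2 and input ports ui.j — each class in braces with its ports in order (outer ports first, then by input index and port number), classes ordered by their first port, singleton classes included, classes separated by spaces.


{out.1} {out.2, u2.2} {u1.1, u4.1} {u1.2} {u2.1} {u3.1} {u3.2} {u4.2}

Two ports join when wires chain via w3-identified ports.
the subtree at w1 composes to {out.1} {out.2} {u1.1, u4.1} {u1.2} {u4.2} on (u1, u4); out.j = own outer ports
the subtree at w2 composes to {out.1, u3.1} {out.2} {u1.1, u4.1} {u1.2} {u3.2} {u4.2} on (u3, u1, u4); out.j = own outer ports
the subtree at w3 composes to {out.1} {out.2, u2.2} {u1.1, u4.1} {u1.2} {u2.1} {u3.1} {u3.2} {u4.2} on (u2, u3, u1, u4); out.j = own outer ports


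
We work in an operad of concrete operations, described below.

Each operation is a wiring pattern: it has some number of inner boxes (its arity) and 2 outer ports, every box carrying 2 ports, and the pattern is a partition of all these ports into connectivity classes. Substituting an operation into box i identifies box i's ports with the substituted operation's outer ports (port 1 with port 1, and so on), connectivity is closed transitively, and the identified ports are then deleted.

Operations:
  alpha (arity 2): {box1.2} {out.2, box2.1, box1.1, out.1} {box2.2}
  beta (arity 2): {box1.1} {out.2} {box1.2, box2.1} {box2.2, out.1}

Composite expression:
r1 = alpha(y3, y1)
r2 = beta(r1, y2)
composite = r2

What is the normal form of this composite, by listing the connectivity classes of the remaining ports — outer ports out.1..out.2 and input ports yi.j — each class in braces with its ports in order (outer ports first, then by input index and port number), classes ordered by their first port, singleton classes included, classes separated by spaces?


{out.1, y2.2} {out.2} {y1.1, y2.1, y3.1} {y1.2} {y3.2}

Reachability decides: close wires over beta-identified ports.
stage alpha: inputs (y3, y1), connectivity {out.1, out.2, y1.1, y3.1} {y1.2} {y3.2}, out.j its boundary
stage beta: inputs (y3, y1, y2), connectivity {out.1, y2.2} {out.2} {y1.1, y2.1, y3.1} {y1.2} {y3.2}, out.j its boundary


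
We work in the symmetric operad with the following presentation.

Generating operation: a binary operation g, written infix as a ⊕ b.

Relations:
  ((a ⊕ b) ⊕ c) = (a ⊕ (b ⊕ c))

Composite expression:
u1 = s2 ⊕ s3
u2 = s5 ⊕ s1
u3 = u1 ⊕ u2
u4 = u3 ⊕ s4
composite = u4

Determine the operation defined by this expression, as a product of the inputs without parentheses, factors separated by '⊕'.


s2 ⊕ s3 ⊕ s5 ⊕ s1 ⊕ s4

Associativity of g dissolves the nesting; only the s-input order survives.
(s2 ⊕ s3) flattens to s2 ⊕ s3
(s5 ⊕ s1) flattens to s5 ⊕ s1
((s2 ⊕ s3) ⊕ (s5 ⊕ s1)) flattens to s2 ⊕ s3 ⊕ s5 ⊕ s1
(((s2 ⊕ s3) ⊕ (s5 ⊕ s1)) ⊕ s4) flattens to s2 ⊕ s3 ⊕ s5 ⊕ s1 ⊕ s4


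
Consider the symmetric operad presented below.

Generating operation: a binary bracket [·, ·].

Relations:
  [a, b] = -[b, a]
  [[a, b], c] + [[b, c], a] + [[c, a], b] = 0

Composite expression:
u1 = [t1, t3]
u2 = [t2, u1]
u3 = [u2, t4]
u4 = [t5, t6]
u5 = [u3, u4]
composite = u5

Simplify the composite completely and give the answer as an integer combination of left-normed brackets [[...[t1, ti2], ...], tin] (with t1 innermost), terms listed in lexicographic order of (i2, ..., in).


-[[[[[t1, t3], t2], t4], t5], t6] + [[[[[t1, t3], t2], t4], t6], t5]

Antisymmetry and Jacobi reduce to t1-anchored left-normed brackets.
Composite bracket: [[[t2, [t1, t3]], t4], [t5, t6]]
Full expansion: 32 signed words from ab - ba (2^5 = 32).
Coefficients come from the t1-initial words:
  t1t3t2t4t5t6 appears with sign -1, giving the term -[[[[[t1, t3], t2], t4], t5], t6]
  t1t3t2t4t6t5 appears with sign +1, giving the term +[[[[[t1, t3], t2], t4], t6], t5]


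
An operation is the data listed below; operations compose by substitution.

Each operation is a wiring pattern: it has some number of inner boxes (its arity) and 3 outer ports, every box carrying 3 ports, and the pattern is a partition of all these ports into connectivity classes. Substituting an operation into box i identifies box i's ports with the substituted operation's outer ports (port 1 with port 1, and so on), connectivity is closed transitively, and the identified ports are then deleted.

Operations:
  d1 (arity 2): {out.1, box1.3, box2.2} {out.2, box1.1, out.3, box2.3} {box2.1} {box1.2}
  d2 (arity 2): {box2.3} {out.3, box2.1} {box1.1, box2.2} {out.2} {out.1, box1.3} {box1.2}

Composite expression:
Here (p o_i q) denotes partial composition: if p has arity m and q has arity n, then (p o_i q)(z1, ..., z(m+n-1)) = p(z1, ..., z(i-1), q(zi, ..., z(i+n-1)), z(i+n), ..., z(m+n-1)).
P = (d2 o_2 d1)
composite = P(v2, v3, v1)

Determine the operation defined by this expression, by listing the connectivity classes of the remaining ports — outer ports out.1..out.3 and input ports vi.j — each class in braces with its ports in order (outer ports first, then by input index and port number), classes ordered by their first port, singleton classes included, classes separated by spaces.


Substituting into d2 glues patterns; closure does the rest.
the subtree at d1 composes to {out.1, v1.2, v3.3} {out.2, out.3, v1.3, v3.1} {v1.1} {v3.2} on (v3, v1); out.j = own outer ports
the subtree at d2 composes to {out.1, v2.3} {out.2} {out.3, v1.2, v3.3} {v1.1} {v1.3, v2.1, v3.1} {v2.2} {v3.2} on (v2, v3, v1); out.j = own outer ports

{out.1, v2.3} {out.2} {out.3, v1.2, v3.3} {v1.1} {v1.3, v2.1, v3.1} {v2.2} {v3.2}


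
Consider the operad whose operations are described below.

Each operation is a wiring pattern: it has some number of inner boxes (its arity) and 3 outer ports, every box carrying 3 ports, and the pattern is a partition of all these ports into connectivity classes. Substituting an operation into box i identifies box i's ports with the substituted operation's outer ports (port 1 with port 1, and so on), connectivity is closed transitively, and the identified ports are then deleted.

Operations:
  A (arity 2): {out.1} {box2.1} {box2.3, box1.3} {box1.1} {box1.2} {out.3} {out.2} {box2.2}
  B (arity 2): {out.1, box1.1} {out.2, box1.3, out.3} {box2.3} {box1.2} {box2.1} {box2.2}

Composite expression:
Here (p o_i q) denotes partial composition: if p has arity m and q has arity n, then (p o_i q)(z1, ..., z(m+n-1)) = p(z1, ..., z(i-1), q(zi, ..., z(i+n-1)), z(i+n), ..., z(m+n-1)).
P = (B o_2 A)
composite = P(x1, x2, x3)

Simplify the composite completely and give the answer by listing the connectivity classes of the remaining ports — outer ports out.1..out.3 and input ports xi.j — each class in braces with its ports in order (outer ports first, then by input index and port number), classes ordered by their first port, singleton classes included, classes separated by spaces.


After gluing at B, chains via deleted ports link the x-ports.
the subtree at A composes to {out.1} {out.2} {out.3} {x2.1} {x2.2} {x2.3, x3.3} {x3.1} {x3.2} on (x2, x3); out.j = own outer ports
the subtree at B composes to {out.1, x1.1} {out.2, out.3, x1.3} {x1.2} {x2.1} {x2.2} {x2.3, x3.3} {x3.1} {x3.2} on (x1, x2, x3); out.j = own outer ports

{out.1, x1.1} {out.2, out.3, x1.3} {x1.2} {x2.1} {x2.2} {x2.3, x3.3} {x3.1} {x3.2}


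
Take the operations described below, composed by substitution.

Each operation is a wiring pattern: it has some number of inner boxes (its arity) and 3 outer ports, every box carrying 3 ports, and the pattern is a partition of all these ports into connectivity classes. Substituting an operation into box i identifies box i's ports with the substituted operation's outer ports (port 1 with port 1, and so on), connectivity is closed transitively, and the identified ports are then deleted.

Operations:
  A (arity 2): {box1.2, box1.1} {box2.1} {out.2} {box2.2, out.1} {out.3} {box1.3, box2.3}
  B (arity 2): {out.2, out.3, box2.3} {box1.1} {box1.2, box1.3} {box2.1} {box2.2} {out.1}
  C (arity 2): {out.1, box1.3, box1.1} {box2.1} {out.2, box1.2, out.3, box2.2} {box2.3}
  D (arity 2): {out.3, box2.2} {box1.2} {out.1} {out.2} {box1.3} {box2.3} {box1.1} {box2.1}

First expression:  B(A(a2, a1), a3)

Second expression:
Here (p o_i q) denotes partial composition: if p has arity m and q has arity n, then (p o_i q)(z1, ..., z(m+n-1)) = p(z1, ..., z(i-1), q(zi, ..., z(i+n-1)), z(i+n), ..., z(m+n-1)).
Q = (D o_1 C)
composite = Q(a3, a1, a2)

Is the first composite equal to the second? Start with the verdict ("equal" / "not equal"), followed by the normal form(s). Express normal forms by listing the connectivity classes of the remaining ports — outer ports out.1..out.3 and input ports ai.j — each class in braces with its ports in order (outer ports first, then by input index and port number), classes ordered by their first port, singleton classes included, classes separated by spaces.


not equal: they reduce to {out.1} {out.2, out.3, a3.3} {a1.1} {a1.2} {a1.3, a2.3} {a2.1, a2.2} {a3.1} {a3.2} and {out.1} {out.2} {out.3, a2.2} {a1.1} {a1.2, a3.2} {a1.3} {a2.1} {a2.3} {a3.1, a3.3}

Reducing the first expression gives {out.1} {out.2, out.3, a3.3} {a1.1} {a1.2} {a1.3, a2.3} {a2.1, a2.2} {a3.1} {a3.2}
Reducing the second expression gives {out.1} {out.2} {out.3, a2.2} {a1.1} {a1.2, a3.2} {a1.3} {a2.1} {a2.3} {a3.1, a3.3}
The normal forms differ: not equal.


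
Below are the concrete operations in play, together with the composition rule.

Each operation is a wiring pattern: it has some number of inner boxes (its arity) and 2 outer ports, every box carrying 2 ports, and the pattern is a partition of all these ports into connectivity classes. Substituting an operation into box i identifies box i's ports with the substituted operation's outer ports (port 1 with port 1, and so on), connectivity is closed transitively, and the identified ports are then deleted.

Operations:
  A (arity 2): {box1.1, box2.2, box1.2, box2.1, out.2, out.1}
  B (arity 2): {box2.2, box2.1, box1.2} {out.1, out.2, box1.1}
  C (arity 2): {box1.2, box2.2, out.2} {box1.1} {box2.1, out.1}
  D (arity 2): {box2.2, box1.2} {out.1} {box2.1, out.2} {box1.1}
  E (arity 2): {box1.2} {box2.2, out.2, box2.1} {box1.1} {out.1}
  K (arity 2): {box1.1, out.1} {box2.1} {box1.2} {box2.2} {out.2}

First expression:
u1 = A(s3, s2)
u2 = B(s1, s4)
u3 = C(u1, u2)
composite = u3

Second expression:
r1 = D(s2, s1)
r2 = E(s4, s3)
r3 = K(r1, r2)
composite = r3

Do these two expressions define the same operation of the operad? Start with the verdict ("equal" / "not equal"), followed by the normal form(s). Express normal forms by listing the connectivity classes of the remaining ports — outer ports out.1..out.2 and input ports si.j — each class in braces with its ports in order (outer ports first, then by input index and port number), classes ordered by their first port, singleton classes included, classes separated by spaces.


The first expression reduces to {out.1, out.2, s1.1, s2.1, s2.2, s3.1, s3.2} {s1.2, s4.1, s4.2}
The second expression reduces to {out.1} {out.2} {s1.1} {s1.2, s2.2} {s2.1} {s3.1, s3.2} {s4.1} {s4.2}
No match — not equal.

not equal — first {out.1, out.2, s1.1, s2.1, s2.2, s3.1, s3.2} {s1.2, s4.1, s4.2}, second {out.1} {out.2} {s1.1} {s1.2, s2.2} {s2.1} {s3.1, s3.2} {s4.1} {s4.2}


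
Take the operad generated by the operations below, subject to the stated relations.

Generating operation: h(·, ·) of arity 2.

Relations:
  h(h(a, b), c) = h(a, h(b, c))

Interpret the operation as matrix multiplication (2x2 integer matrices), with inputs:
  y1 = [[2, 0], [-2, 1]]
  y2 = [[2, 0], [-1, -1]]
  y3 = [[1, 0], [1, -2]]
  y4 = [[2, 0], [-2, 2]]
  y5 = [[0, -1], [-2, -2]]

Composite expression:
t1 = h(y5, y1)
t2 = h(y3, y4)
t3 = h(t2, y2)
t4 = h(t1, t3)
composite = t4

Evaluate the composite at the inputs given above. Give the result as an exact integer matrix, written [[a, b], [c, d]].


[[-8, -4], [-32, -8]]

h(y5, y1) = [[2, -1], [0, -2]]
h(y3, y4) = [[2, 0], [6, -4]]
h(h(y3, y4), y2) = [[4, 0], [16, 4]]
h(h(y5, y1), h(h(y3, y4), y2)) = [[-8, -4], [-32, -8]]


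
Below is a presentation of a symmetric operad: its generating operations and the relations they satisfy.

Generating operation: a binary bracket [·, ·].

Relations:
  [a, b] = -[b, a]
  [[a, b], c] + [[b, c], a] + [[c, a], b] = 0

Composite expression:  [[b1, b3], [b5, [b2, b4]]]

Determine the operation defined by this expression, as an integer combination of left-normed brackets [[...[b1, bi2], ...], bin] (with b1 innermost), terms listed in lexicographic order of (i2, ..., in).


-[[[[b1, b3], b2], b4], b5] + [[[[b1, b3], b4], b2], b5] + [[[[b1, b3], b5], b2], b4] - [[[[b1, b3], b5], b4], b2]

Expand each bracket as ab - ba; the b1-initial words give the coefficients.
Composite bracket: [[b1, b3], [b5, [b2, b4]]]
Under [a, b] = ab - ba we get 16 signed associative words (2^4 = 16).
Collect the words opening with b1:
  the word b1b3b2b4b5 carries sign -1 and contributes -[[[[b1, b3], b2], b4], b5]
  the word b1b3b4b2b5 carries sign +1 and contributes +[[[[b1, b3], b4], b2], b5]
  the word b1b3b5b2b4 carries sign +1 and contributes +[[[[b1, b3], b5], b2], b4]
  the word b1b3b5b4b2 carries sign -1 and contributes -[[[[b1, b3], b5], b4], b2]


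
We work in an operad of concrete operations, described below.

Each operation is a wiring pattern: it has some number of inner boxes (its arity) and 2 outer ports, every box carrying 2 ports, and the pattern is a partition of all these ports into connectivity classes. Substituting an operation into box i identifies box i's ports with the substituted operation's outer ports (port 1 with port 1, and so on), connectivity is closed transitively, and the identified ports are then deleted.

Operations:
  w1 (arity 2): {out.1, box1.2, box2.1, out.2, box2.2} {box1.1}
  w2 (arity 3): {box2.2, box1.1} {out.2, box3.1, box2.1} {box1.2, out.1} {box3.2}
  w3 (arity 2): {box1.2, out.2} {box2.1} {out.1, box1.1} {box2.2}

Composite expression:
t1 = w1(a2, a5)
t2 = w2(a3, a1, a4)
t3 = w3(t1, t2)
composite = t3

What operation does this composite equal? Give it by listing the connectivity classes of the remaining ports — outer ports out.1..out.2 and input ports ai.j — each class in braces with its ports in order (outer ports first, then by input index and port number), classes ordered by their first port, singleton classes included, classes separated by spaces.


{out.1, out.2, a2.2, a5.1, a5.2} {a1.1, a4.1} {a1.2, a3.1} {a2.1} {a3.2} {a4.2}


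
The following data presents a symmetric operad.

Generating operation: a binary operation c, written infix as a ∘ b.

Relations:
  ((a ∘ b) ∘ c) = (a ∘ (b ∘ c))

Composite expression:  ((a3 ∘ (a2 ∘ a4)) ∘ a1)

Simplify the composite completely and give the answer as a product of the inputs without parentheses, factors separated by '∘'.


a3 ∘ a2 ∘ a4 ∘ a1

The c-tree's shape is irrelevant; the a-reading-order decides.
(a2 ∘ a4) collapses to a2 ∘ a4
(a3 ∘ (a2 ∘ a4)) collapses to a3 ∘ a2 ∘ a4
((a3 ∘ (a2 ∘ a4)) ∘ a1) collapses to a3 ∘ a2 ∘ a4 ∘ a1


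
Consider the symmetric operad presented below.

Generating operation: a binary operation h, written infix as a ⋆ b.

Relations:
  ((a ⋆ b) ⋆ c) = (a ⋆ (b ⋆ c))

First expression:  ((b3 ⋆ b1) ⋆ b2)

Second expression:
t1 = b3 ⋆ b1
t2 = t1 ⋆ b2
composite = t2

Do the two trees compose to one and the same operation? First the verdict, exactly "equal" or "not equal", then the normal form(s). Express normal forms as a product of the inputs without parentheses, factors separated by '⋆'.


equal; the common form is b3 ⋆ b1 ⋆ b2

In normal form, the first expression is b3 ⋆ b1 ⋆ b2
In normal form, the second expression is b3 ⋆ b1 ⋆ b2
The forms coincide; equal.
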